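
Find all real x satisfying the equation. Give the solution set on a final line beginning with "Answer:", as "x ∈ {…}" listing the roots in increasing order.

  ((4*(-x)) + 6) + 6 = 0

Step 1. [((4*(-x)) + 6) + 6 = 0] +6 is outermost — subtract 6 both sides ⇒ sub: (4*(-x)) + 6 = -6.
Step 2. [(4*(-x)) + 6 = -6] peel the +6: subtract 6 from each side. So sub: 4*(-x) = -12.
Step 3. [4*(-x) = -12] 4·(inner) — divide through by 4. So div: -x = -3.
Step 4. [-x = -3] leading − — multiply by −1. So neg: x = 3.

Answer: x ∈ {3}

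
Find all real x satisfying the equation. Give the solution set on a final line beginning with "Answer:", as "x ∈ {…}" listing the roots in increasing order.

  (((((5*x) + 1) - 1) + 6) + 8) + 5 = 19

Step 1. [(((((5*x) + 1) - 1) + 6) + 8) + 5 = 19] +5 is outermost — subtract 5 both sides, so sub: ((((5*x) + 1) - 1) + 6) + 8 = 14.
Step 2. [((((5*x) + 1) - 1) + 6) + 8 = 14] subtract 8: x sits inside (… + 8), so sub: (((5*x) + 1) - 1) + 6 = 6.
Step 3. [(((5*x) + 1) - 1) + 6 = 6] +6 is outermost — subtract 6 both sides, so sub: ((5*x) + 1) - 1 = 0.
Step 4. [((5*x) + 1) - 1 = 0] 1 comes off first (add 1), so sub: (5*x) + 1 = 1.
Step 5. [(5*x) + 1 = 1] subtract 1: x sits inside (… + 1), so sub: 5*x = 0.
Step 6. [5*x = 0] 5·(inner) — divide through by 5, so div: x = 0.

Answer: x ∈ {0}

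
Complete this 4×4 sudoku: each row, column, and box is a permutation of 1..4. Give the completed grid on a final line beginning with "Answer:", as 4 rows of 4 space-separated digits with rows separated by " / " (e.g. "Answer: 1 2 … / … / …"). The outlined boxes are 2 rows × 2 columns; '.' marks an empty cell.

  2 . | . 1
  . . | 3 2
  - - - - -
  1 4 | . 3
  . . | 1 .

Step 1. [r4c1∈{3}] nothing but 3 survives at r4c1, so r4c1=3.
Step 2. [r4c2∈{2}] r4c2 is down to just 2 ⇒ r4c2=2.
Step 3. [r1c3∈{4}] r1c3 has the single candidate 4. So r1c3=4.
Step 4. [r1c2∈{3}] r1c2 is down to just 3. So r1c2=3.
Step 5. [r4c4∈{4}] nothing but 4 survives at r4c4 ⇒ r4c4=4.
Step 6. [r2c1∈{4}] r2c1 has the single candidate 4. So r2c1=4.
Step 7. [r3c3∈{2}] r3c3's peers cover all but 2. So r3c3=2.
Step 8. [r2c2∈{1}] only 1 remains possible at r2c2 ⇒ r2c2=1.

Answer: 2 3 4 1 / 4 1 3 2 / 1 4 2 3 / 3 2 1 4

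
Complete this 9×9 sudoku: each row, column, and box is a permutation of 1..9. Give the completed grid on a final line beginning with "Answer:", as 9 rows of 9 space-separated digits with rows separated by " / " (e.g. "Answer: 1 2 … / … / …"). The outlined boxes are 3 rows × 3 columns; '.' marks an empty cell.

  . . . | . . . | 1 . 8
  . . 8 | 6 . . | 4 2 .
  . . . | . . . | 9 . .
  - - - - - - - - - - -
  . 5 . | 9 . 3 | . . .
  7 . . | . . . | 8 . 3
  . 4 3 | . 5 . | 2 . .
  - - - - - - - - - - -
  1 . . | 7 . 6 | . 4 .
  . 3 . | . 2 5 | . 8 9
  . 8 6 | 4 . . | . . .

Step 1. [r5c8∈{1,5,6,9}] 5 has one home in row 5: r5c8 ⇒ r5c8=5.
Step 2. [r8c4∈{1}] r8c4's peers cover all but 1 ⇒ r8c4=1.
Step 3. [r9c6∈{9}] only 9 remains possible at r9c6 ⇒ r9c6=9.
Step 4. [r9c5∈{3}] r9c5's peers cover all but 3, so r9c5=3.
Step 5. [r5c4∈{2}] r5c4 is down to just 2 ⇒ r5c4=2.
Step 6. [r6c8∈{1,6,7,9}] in col 8, 9 fits only at r6c8, so r6c8=9.
Step 7. [r8c3∈{4,7}] in box 7, 7 fits only at r8c3. So r8c3=7.
Step 8. [r4c9∈{1,4,6,7}] col 9 places 4 nowhere but r4c9 ⇒ r4c9=4.
Step 9. [r6c4∈{8}] only 8 remains possible at r6c4 ⇒ r6c4=8.
Step 10. [r3c6∈{1,2,4,7,8}] 8 has one home in col 6: r3c6, so r3c6=8.
Step 11. [r1c6∈{2,4,7}] 2 has one home in col 6: r1c6, so r1c6=2.
Step 12. [r6c1∈{6}] r6c1 has the single candidate 6. So r6c1=6.
Step 13. [r3c9∈{5,6,7}] in col 9, 6 fits only at r3c9. So r3c9=6.
Step 14. [r4c8∈{1,6,7}] col 8 places 6 nowhere but r4c8. So r4c8=6.
Step 15. [r2c9∈{5,7}] box 3 places 5 nowhere but r2c9 ⇒ r2c9=5.
Step 16. [r6c9∈{1,7}] r6c9 is the only open cell in box 6 admitting 1, so r6c9=1.
Step 17. [r9c9∈{2,7}] in col 9, 7 fits only at r9c9. So r9c9=7.
Step 18. [r9c1∈{2,5}] row 9 places 2 nowhere but r9c1 ⇒ r9c1=2.
Step 19. [r7c3∈{5,9}] r7c3 is the only open cell in box 7 admitting 5 ⇒ r7c3=5.
Step 20. [r7c2∈{9}] r7c2 has the single candidate 9, so r7c2=9.
Step 21. [r5c2∈{1}] r5c2 has the single candidate 1 ⇒ r5c2=1.
Step 22. [r2c2∈{7}] r2c2's peers cover all but 7 ⇒ r2c2=7.
Step 23. [r4c5∈{1,7}] 1 has one home in row 4: r4c5, so r4c5=1.
Step 24. [r2c1∈{3,9}] in row 2, 3 fits only at r2c1, so r2c1=3.
Step 25. [r1c1∈{4,5,9}] col 1 places 9 nowhere but r1c1, so r1c1=9.
Step 26. [r1c3∈{4}] r1c3 has the single candidate 4 ⇒ r1c3=4.
Step 27. [r3c5∈{4,7}] 4 has one home in row 3: r3c5, so r3c5=4.
Step 28. [r3c8∈{3,7}] row 3 places 7 nowhere but r3c8 ⇒ r3c8=7.
Step 29. [r1c4∈{3,5}] 5 has one home in row 1: r1c4. So r1c4=5.
Step 30. [r4c3∈{2}] r4c3's peers cover all but 2, so r4c3=2.
Step 31. [r6c6∈{7}] r6c6's peers cover all but 7, so r6c6=7.
Step 32. [r1c2∈{6}] only 6 remains possible at r1c2 ⇒ r1c2=6.
Step 33. [r2c6∈{1}] r2c6 has the single candidate 1, so r2c6=1.
Step 34. [r7c7∈{3}] r7c7 has the single candidate 3 ⇒ r7c7=3.
Step 35. [r5c6∈{4}] r5c6's peers cover all but 4. So r5c6=4.
Step 36. [r7c9∈{2}] r7c9 has the single candidate 2 ⇒ r7c9=2.
Step 37. [r4c1∈{8}] only 8 remains possible at r4c1 ⇒ r4c1=8.
Step 38. [r5c5∈{6}] r5c5 has the single candidate 6, so r5c5=6.
Step 39. [r7c5∈{8}] nothing but 8 survives at r7c5 ⇒ r7c5=8.
Step 40. [r3c2∈{2}] r3c2 has the single candidate 2. So r3c2=2.
Step 41. [r5c3∈{9}] nothing but 9 survives at r5c3, so r5c3=9.
Step 42. [r3c3∈{1}] r3c3 is down to just 1 ⇒ r3c3=1.
Step 43. [r9c8∈{1}] r9c8 has the single candidate 1. So r9c8=1.
Step 44. [r8c1∈{4}] nothing but 4 survives at r8c1 ⇒ r8c1=4.
Step 45. [r9c7∈{5}] only 5 remains possible at r9c7 ⇒ r9c7=5.
Step 46. [r4c7∈{7}] r4c7 has the single candidate 7, so r4c7=7.
Step 47. [r2c5∈{9}] r2c5 is down to just 9 ⇒ r2c5=9.
Step 48. [r8c7∈{6}] nothing but 6 survives at r8c7 ⇒ r8c7=6.
Step 49. [r3c4∈{3}] only 3 remains possible at r3c4. So r3c4=3.
Step 50. [r1c5∈{7}] r1c5 has the single candidate 7. So r1c5=7.
Step 51. [r3c1∈{5}] nothing but 5 survives at r3c1, so r3c1=5.
Step 52. [r1c8∈{3}] nothing but 3 survives at r1c8. So r1c8=3.

Answer: 9 6 4 5 7 2 1 3 8 / 3 7 8 6 9 1 4 2 5 / 5 2 1 3 4 8 9 7 6 / 8 5 2 9 1 3 7 6 4 / 7 1 9 2 6 4 8 5 3 / 6 4 3 8 5 7 2 9 1 / 1 9 5 7 8 6 3 4 2 / 4 3 7 1 2 5 6 8 9 / 2 8 6 4 3 9 5 1 7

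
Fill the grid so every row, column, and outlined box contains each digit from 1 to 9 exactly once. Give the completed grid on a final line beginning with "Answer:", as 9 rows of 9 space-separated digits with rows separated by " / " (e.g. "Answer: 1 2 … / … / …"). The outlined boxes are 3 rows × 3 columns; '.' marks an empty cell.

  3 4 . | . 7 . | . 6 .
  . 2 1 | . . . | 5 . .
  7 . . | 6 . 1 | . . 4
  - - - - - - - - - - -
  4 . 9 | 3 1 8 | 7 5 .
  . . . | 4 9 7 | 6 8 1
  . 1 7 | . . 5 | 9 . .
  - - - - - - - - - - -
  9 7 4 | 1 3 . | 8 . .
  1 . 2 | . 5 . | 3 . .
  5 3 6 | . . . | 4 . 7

Step 1. [r6c4∈{2}] r6c4's peers cover all but 2 ⇒ r6c4=2.
Step 2. [r8c8∈{9}] nothing but 9 survives at r8c8. So r8c8=9.
Step 3. [r3c7∈{2}] r3c7 has the single candidate 2, so r3c7=2.
Step 4. [r3c5∈{8}] r3c5 is down to just 8, so r3c5=8.
Step 5. [r2c4∈{9}] r2c4 is down to just 9, so r2c4=9.
Step 6. [r9c5∈{2}] nothing but 2 survives at r9c5. So r9c5=2.
Step 7. [r1c3∈{5,8}] r1c3 is the only open cell in col 3 admitting 8. So r1c3=8.
Step 8. [r2c6∈{3,4}] col 6 places 3 nowhere but r2c6. So r2c6=3.
Step 9. [r7c9∈{2,5,6}] r7c9 is the only open cell in row 7 admitting 5. So r7c9=5.
Step 10. [r3c3∈{5}] r3c3 is down to just 5. So r3c3=5.
Step 11. [r6c5∈{6}] nothing but 6 survives at r6c5, so r6c5=6.
Step 12. [r8c4∈{7,8}] across row 8, 7 lands solely at r8c4. So r8c4=7.
Step 13. [r6c8∈{3,4}] across row 6, 4 lands solely at r6c8. So r6c8=4.
Step 14. [r8c9∈{6}] r8c9's peers cover all but 6 ⇒ r8c9=6.
Step 15. [r1c6∈{2}] only 2 remains possible at r1c6. So r1c6=2.
Step 16. [r3c2∈{9}] only 9 remains possible at r3c2. So r3c2=9.
Step 17. [r2c9∈{8}] only 8 remains possible at r2c9, so r2c9=8.
Step 18. [r8c6∈{4}] r8c6 is down to just 4, so r8c6=4.
Step 19. [r9c4∈{8}] r9c4 has the single candidate 8. So r9c4=8.
Step 20. [r5c2∈{5}] only 5 remains possible at r5c2, so r5c2=5.
Step 21. [r1c7∈{1}] r1c7's peers cover all but 1. So r1c7=1.
Step 22. [r6c9∈{3}] only 3 remains possible at r6c9. So r6c9=3.
Step 23. [r7c6∈{6}] r7c6's peers cover all but 6. So r7c6=6.
Step 24. [r9c6∈{9}] only 9 remains possible at r9c6 ⇒ r9c6=9.
Step 25. [r1c9∈{9}] r1c9 is down to just 9 ⇒ r1c9=9.
Step 26. [r5c1∈{2}] r5c1's peers cover all but 2 ⇒ r5c1=2.
Step 27. [r4c2∈{6}] only 6 remains possible at r4c2. So r4c2=6.
Step 28. [r2c1∈{6}] r2c1's peers cover all but 6, so r2c1=6.
Step 29. [r6c1∈{8}] nothing but 8 survives at r6c1 ⇒ r6c1=8.
Step 30. [r8c2∈{8}] r8c2 is down to just 8. So r8c2=8.
Step 31. [r7c8∈{2}] nothing but 2 survives at r7c8. So r7c8=2.
Step 32. [r9c8∈{1}] r9c8 has the single candidate 1 ⇒ r9c8=1.
Step 33. [r3c8∈{3}] only 3 remains possible at r3c8. So r3c8=3.
Step 34. [r1c4∈{5}] only 5 remains possible at r1c4. So r1c4=5.
Step 35. [r2c5∈{4}] nothing but 4 survives at r2c5, so r2c5=4.
Step 36. [r5c3∈{3}] nothing but 3 survives at r5c3, so r5c3=3.
Step 37. [r4c9∈{2}] nothing but 2 survives at r4c9. So r4c9=2.
Step 38. [r2c8∈{7}] r2c8 is down to just 7, so r2c8=7.

Answer: 3 4 8 5 7 2 1 6 9 / 6 2 1 9 4 3 5 7 8 / 7 9 5 6 8 1 2 3 4 / 4 6 9 3 1 8 7 5 2 / 2 5 3 4 9 7 6 8 1 / 8 1 7 2 6 5 9 4 3 / 9 7 4 1 3 6 8 2 5 / 1 8 2 7 5 4 3 9 6 / 5 3 6 8 2 9 4 1 7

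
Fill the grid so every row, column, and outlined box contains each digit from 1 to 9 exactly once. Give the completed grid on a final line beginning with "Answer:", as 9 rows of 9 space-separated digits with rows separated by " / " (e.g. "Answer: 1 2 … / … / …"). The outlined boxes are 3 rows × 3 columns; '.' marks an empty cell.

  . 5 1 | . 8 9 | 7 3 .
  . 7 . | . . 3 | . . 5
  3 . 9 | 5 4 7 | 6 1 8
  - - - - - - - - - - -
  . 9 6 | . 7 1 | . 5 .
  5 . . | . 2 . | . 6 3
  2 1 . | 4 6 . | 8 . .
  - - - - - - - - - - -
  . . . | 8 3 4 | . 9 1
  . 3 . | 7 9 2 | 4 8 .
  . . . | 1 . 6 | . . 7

Step 1. [r4c1∈{4,8}] r4c1 is the only open cell in row 4 admitting 8. So r4c1=8.
Step 2. [r9c8∈{2}] only 2 remains possible at r9c8 ⇒ r9c8=2.
Step 3. [r7c2∈{2,6}] across col 2, 6 lands solely at r7c2, so r7c2=6.
Step 4. [r5c3∈{4,7}] in row 5, 7 fits only at r5c3 ⇒ r5c3=7.
Step 5. [r2c3∈{2,4,8}] r2c3 is the only open cell in row 2 admitting 8, so r2c3=8.
Step 6. [r9c3∈{4,5}] r9c3 is the only open cell in col 3 admitting 4 ⇒ r9c3=4.
Step 7. [r2c8∈{4}] r2c8 has the single candidate 4, so r2c8=4.
Step 8. [r1c9∈{2}] r1c9's peers cover all but 2. So r1c9=2.
Step 9. [r7c7∈{5}] r7c7 has the single candidate 5. So r7c7=5.
Step 10. [r1c4∈{6}] nothing but 6 survives at r1c4 ⇒ r1c4=6.
Step 11. [r5c7∈{1,9}] in row 5, 1 fits only at r5c7 ⇒ r5c7=1.
Step 12. [r5c4∈{9}] r5c4 is down to just 9 ⇒ r5c4=9.
Step 13. [r5c6∈{8}] r5c6's peers cover all but 8 ⇒ r5c6=8.
Step 14. [r5c2∈{4}] nothing but 4 survives at r5c2. So r5c2=4.
Step 15. [r9c1∈{9}] nothing but 9 survives at r9c1, so r9c1=9.
Step 16. [r8c1∈{1}] r8c1's peers cover all but 1 ⇒ r8c1=1.
Step 17. [r4c7∈{2}] r4c7's peers cover all but 2 ⇒ r4c7=2.
Step 18. [r4c9∈{4}] nothing but 4 survives at r4c9, so r4c9=4.
Step 19. [r6c3∈{3}] r6c3's peers cover all but 3 ⇒ r6c3=3.
Step 20. [r4c4∈{3}] r4c4's peers cover all but 3 ⇒ r4c4=3.
Step 21. [r3c2∈{2}] r3c2 is down to just 2 ⇒ r3c2=2.
Step 22. [r1c1∈{4}] r1c1 is down to just 4, so r1c1=4.
Step 23. [r2c5∈{1}] r2c5 has the single candidate 1, so r2c5=1.
Step 24. [r9c7∈{3}] nothing but 3 survives at r9c7. So r9c7=3.
Step 25. [r6c8∈{7}] only 7 remains possible at r6c8 ⇒ r6c8=7.
Step 26. [r2c1∈{6}] only 6 remains possible at r2c1 ⇒ r2c1=6.
Step 27. [r2c4∈{2}] only 2 remains possible at r2c4, so r2c4=2.
Step 28. [r9c5∈{5}] r9c5 is down to just 5. So r9c5=5.
Step 29. [r9c2∈{8}] only 8 remains possible at r9c2 ⇒ r9c2=8.
Step 30. [r8c3∈{5}] only 5 remains possible at r8c3 ⇒ r8c3=5.
Step 31. [r2c7∈{9}] r2c7 has the single candidate 9 ⇒ r2c7=9.
Step 32. [r8c9∈{6}] r8c9 has the single candidate 6, so r8c9=6.
Step 33. [r7c3∈{2}] r7c3's peers cover all but 2 ⇒ r7c3=2.
Step 34. [r6c6∈{5}] r6c6 has the single candidate 5 ⇒ r6c6=5.
Step 35. [r6c9∈{9}] r6c9 is down to just 9. So r6c9=9.
Step 36. [r7c1∈{7}] nothing but 7 survives at r7c1. So r7c1=7.

Answer: 4 5 1 6 8 9 7 3 2 / 6 7 8 2 1 3 9 4 5 / 3 2 9 5 4 7 6 1 8 / 8 9 6 3 7 1 2 5 4 / 5 4 7 9 2 8 1 6 3 / 2 1 3 4 6 5 8 7 9 / 7 6 2 8 3 4 5 9 1 / 1 3 5 7 9 2 4 8 6 / 9 8 4 1 5 6 3 2 7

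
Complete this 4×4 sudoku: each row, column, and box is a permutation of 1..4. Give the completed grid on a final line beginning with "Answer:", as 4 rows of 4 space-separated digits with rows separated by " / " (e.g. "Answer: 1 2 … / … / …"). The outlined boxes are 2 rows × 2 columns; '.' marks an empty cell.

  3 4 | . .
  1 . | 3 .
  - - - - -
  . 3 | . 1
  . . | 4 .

Step 1. [r1c4∈{2}] r1c4 has the single candidate 2, so r1c4=2.
Step 2. [r4c1∈{2}] r4c1's peers cover all but 2. So r4c1=2.
Step 3. [r1c3∈{1}] nothing but 1 survives at r1c3. So r1c3=1.
Step 4. [r4c2∈{1}] r4c2 is down to just 1 ⇒ r4c2=1.
Step 5. [r2c2∈{2}] r2c2 is down to just 2, so r2c2=2.
Step 6. [r4c4∈{3}] nothing but 3 survives at r4c4, so r4c4=3.
Step 7. [r3c1∈{4}] r3c1's peers cover all but 4 ⇒ r3c1=4.
Step 8. [r2c4∈{4}] r2c4 is down to just 4 ⇒ r2c4=4.
Step 9. [r3c3∈{2}] r3c3 has the single candidate 2 ⇒ r3c3=2.

Answer: 3 4 1 2 / 1 2 3 4 / 4 3 2 1 / 2 1 4 3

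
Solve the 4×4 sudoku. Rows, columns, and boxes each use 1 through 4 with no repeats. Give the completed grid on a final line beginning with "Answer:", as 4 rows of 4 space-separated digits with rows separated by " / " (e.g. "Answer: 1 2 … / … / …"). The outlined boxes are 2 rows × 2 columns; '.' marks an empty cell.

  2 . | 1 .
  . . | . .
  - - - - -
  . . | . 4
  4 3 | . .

Step 1. [r4c3∈{2}] nothing but 2 survives at r4c3 ⇒ r4c3=2.
Step 2. [r2c1∈{1,3}] 3 has one home in col 1: r2c1. So r2c1=3.
Step 3. [r2c2∈{1,4}] r2c2 is the only open cell in row 2 admitting 1 ⇒ r2c2=1.
Step 4. [r1c4∈{3}] nothing but 3 survives at r1c4. So r1c4=3.
Step 5. [r3c2∈{2}] r3c2 has the single candidate 2, so r3c2=2.
Step 6. [r1c2∈{4}] only 4 remains possible at r1c2, so r1c2=4.
Step 7. [r3c3∈{3}] only 3 remains possible at r3c3 ⇒ r3c3=3.
Step 8. [r3c1∈{1}] nothing but 1 survives at r3c1. So r3c1=1.
Step 9. [r2c3∈{4}] only 4 remains possible at r2c3 ⇒ r2c3=4.
Step 10. [r4c4∈{1}] only 1 remains possible at r4c4, so r4c4=1.
Step 11. [r2c4∈{2}] r2c4 is down to just 2, so r2c4=2.

Answer: 2 4 1 3 / 3 1 4 2 / 1 2 3 4 / 4 3 2 1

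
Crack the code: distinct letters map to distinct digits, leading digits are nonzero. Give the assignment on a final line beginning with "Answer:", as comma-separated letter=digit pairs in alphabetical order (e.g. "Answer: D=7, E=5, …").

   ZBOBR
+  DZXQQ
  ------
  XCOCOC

Step 1. [col 1: R + Q ≡ C (mod 10)] several values work for Q in column 1 (R + Q ≡ C (mod 10), carry-in 0); try Q=3 ⇒ Q=3.
Step 2. [col 1: R + Q ≡ C (mod 10)] no forcing yet in column 1 (carry-in 0); R=9 is free and consistent — try it ⇒ R=9.
Step 3. [col 1: R + Q ≡ C (mod 10)] column 1: given R=9, Q=3, carry-in 0, and digits 3,9 already taken and all letters distinct, R+Q≡C (mod 10) forces C=2 ⇒ C=2.
Step 4. [col 2: B + Q ≡ O (mod 10)] several values work for B in column 2 (B + Q ≡ O (mod 10), carry-in 1); try B=6. So B=6.
Step 5. [col 2: B + Q ≡ O (mod 10)] from column 2 (B=6, Q=3, carry-in 1, digits 2,3,6,9 already taken and all letters distinct): O must equal 0. So O=0.
Step 6. [col 3: O + X ≡ C (mod 10)] from column 3 (O=0, C=2, carry-in 1, digits 0,2,3,6,9 already taken and all letters distinct): X must equal 1 ⇒ X=1.
Step 7. [col 4: B + Z ≡ O (mod 10)] column 4 reads B+Z+carry(0)=O with B=6, O=0; with digits 0,1,2,3,6,9 already taken and all letters distinct, the only value for Z is 4, so Z=4.
Step 8. [col 5: Z + D ≡ C (mod 10)] in column 5 we have Z+D≡C with carry-in 1; given Z=4, C=2 and digits 0,1,2,3,4,6,9 already taken and all letters distinct, that pins D to 7, so D=7.

Answer: B=6, C=2, D=7, O=0, Q=3, R=9, X=1, Z=4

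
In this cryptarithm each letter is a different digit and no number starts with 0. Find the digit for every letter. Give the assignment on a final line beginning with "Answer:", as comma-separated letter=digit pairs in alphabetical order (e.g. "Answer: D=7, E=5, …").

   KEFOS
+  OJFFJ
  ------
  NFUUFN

Step 1. [col 1: S + J ≡ N (mod 10)] column 1 (S + J ≡ N (mod 10), carry-in 0) doesn't pin J yet; pick J=5 and continue ⇒ J=5.
Step 2. [col 1: S + J ≡ N (mod 10)] N=1 is one option consistent with column 1 (S + J ≡ N (mod 10), carry-in 0) — take it, so N=1.
Step 3. [col 1: S + J ≡ N (mod 10)] from column 1 (J=5, N=1, carry-in 0, digits 1,5 already taken and all letters distinct): S must equal 6. So S=6.
Step 4. [col 2: O + F ≡ F (mod 10)] column 2 reads O+F+carry(1)=F with nothing yet; with digits 1,5,6 already taken and all letters distinct, the only value for O is 9 ⇒ O=9.
Step 5. [col 2: O + F ≡ F (mod 10)] no forcing yet in column 2 (carry-in 1); F=3 is free and consistent — try it. So F=3.
Step 6. [col 3: F + F ≡ U (mod 10)] in column 3 we have F+F≡U with carry-in 1; given F=3 and digits 1,3,5,6,9 already taken and all letters distinct, that pins U to 7. So U=7.
Step 7. [col 4: E + J ≡ U (mod 10)] from column 4 (J=5, U=7, carry-in 0, digits 1,3,5,6,7,9 already taken and all letters distinct): E must equal 2, so E=2.
Step 8. [col 5: K + O ≡ F (mod 10)] from column 5 (O=9, F=3, carry-in 0, digits 1,2,3,5,6,7,9 already taken and all letters distinct): K must equal 4. So K=4.

Answer: E=2, F=3, J=5, K=4, N=1, O=9, S=6, U=7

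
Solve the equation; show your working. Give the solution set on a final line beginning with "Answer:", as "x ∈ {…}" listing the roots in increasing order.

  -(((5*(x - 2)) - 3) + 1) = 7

Step 1. [-(((5*(x - 2)) - 3) + 1) = 7] leading − — multiply by −1, so neg: ((5*(x - 2)) - 3) + 1 = -7.
Step 2. [((5*(x - 2)) - 3) + 1 = -7] 1 comes off first (subtract 1), so sub: (5*(x - 2)) - 3 = -8.
Step 3. [(5*(x - 2)) - 3 = -8] the outer -3 inverts by adding 3, so sub: 5*(x - 2) = -5.
Step 4. [5*(x - 2) = -5] divide by the outer 5. So div: x - 2 = -1.
Step 5. [x - 2 = -1] the outer -2 inverts by adding 2. So sub: x = 1.

Answer: x ∈ {1}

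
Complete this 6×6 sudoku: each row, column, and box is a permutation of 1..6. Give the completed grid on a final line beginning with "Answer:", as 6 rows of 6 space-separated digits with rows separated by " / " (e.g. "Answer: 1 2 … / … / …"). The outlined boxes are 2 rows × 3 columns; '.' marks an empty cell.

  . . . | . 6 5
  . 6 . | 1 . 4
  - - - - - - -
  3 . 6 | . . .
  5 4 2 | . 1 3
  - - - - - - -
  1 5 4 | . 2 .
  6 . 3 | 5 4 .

Step 1. [r1c4∈{2,3}] in box 2, 2 fits only at r1c4. So r1c4=2.
Step 2. [r1c2∈{1,3}] in row 1, 3 fits only at r1c2, so r1c2=3.
Step 3. [r4c4∈{6}] nothing but 6 survives at r4c4. So r4c4=6.
Step 4. [r2c3∈{5}] r2c3 has the single candidate 5 ⇒ r2c3=5.
Step 5. [r5c4∈{3}] nothing but 3 survives at r5c4. So r5c4=3.
Step 6. [r1c1∈{4}] r1c1 is down to just 4. So r1c1=4.
Step 7. [r6c6∈{1}] r6c6 has the single candidate 1. So r6c6=1.
Step 8. [r1c3∈{1}] r1c3 is down to just 1, so r1c3=1.
Step 9. [r3c6∈{2}] r3c6 is down to just 2, so r3c6=2.
Step 10. [r2c1∈{2}] only 2 remains possible at r2c1, so r2c1=2.
Step 11. [r5c6∈{6}] nothing but 6 survives at r5c6. So r5c6=6.
Step 12. [r2c5∈{3}] r2c5 has the single candidate 3. So r2c5=3.
Step 13. [r6c2∈{2}] r6c2's peers cover all but 2 ⇒ r6c2=2.
Step 14. [r3c5∈{5}] r3c5 is down to just 5, so r3c5=5.
Step 15. [r3c2∈{1}] nothing but 1 survives at r3c2. So r3c2=1.
Step 16. [r3c4∈{4}] r3c4's peers cover all but 4 ⇒ r3c4=4.

Answer: 4 3 1 2 6 5 / 2 6 5 1 3 4 / 3 1 6 4 5 2 / 5 4 2 6 1 3 / 1 5 4 3 2 6 / 6 2 3 5 4 1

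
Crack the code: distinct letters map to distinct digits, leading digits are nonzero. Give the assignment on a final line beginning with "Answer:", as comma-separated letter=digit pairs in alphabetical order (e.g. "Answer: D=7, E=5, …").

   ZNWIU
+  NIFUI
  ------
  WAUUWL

Step 1. [col 1: U + I ≡ L (mod 10)] no forcing yet in column 1 (carry-in 0); U=7 is free and consistent — try it ⇒ U=7.
Step 2. [col 1: U + I ≡ L (mod 10)] several values work for I in column 1 (U + I ≡ L (mod 10), carry-in 0); try I=3, so I=3.
Step 3. [W] W is the leading digit of a 6-digit sum of two 5-digit numbers; the final carry is exactly 1, so W=1.
Step 4. [col 1: U + I ≡ L (mod 10)] column 1 reads U+I+carry(0)=L with U=7, I=3; with digits 1,3,7 already taken and all letters distinct, the only value for L is 0. So L=0.
Step 5. [col 3: W + F ≡ U (mod 10)] column 3 reads W+F+carry(1)=U with W=1, U=7; with digits 0,1,3,7 already taken and all letters distinct, the only value for F is 5. So F=5.
Step 6. [col 4: N + I ≡ U (mod 10)] in column 4 we have N+I≡U with carry-in 0; given I=3, U=7 and digits 0,1,3,5,7 already taken and all letters distinct, that pins N to 4, so N=4.
Step 7. [col 5: Z + N ≡ A (mod 10)] several values work for Z in column 5 (Z + N ≡ A (mod 10), carry-in 0); try Z=8, so Z=8.
Step 8. [col 5: Z + N ≡ A (mod 10)] from column 5 (Z=8, N=4, carry-in 0, digits 0,1,3,4,5,7,8 already taken and all letters distinct): A must equal 2 ⇒ A=2.

Answer: A=2, F=5, I=3, L=0, N=4, U=7, W=1, Z=8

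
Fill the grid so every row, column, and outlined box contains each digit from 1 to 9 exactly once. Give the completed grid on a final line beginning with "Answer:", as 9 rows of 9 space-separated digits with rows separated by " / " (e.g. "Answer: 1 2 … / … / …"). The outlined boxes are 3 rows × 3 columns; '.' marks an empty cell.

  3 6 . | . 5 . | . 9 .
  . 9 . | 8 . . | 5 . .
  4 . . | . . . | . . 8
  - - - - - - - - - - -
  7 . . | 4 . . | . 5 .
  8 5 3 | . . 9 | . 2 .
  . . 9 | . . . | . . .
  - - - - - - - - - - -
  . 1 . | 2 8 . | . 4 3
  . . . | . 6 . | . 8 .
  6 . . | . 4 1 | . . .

Step 1. [r9c8∈{7}] only 7 remains possible at r9c8 ⇒ r9c8=7.
Step 2. [r4c2∈{2}] r4c2 is down to just 2, so r4c2=2.
Step 3. [r3c2∈{7}] r3c2 has the single candidate 7, so r3c2=7.
Step 4. [r6c1∈{1}] nothing but 1 survives at r6c1. So r6c1=1.
Step 5. [r2c1∈{2}] only 2 remains possible at r2c1, so r2c1=2.
Step 6. [r7c7∈{6,9}] across row 7, 6 lands solely at r7c7, so r7c7=6.
Step 7. [r2c3∈{1}] r2c3's peers cover all but 1, so r2c3=1.
Step 8. [r3c8∈{1,3,6}] col 8 places 1 nowhere but r3c8. So r3c8=1.
Step 9. [r8c3∈{2,4,5,7}] col 3 places 4 nowhere but r8c3. So r8c3=4.
Step 10. [r9c3∈{2,5,8}] r9c3 is the only open cell in col 3 admitting 2 ⇒ r9c3=2.
Step 11. [r9c7∈{9}] only 9 remains possible at r9c7, so r9c7=9.
Step 12. [r8c4∈{3,5,7,9}] 9 has one home in box 8: r8c4 ⇒ r8c4=9.
Step 13. [r8c6∈{3,5,7}] in row 8, 7 fits only at r8c6 ⇒ r8c6=7.
Step 14. [r7c6∈{5}] r7c6 has the single candidate 5. So r7c6=5.
Step 15. [r9c4∈{3}] r9c4 is down to just 3. So r9c4=3.
Step 16. [r3c4∈{6}] only 6 remains possible at r3c4. So r3c4=6.
Step 17. [r5c9∈{1,4,6,7}] 6 has one home in row 5: r5c9, so r5c9=6.
Step 18. [r6c8∈{3}] r6c8 is down to just 3 ⇒ r6c8=3.
Step 19. [r5c7∈{1,4,7}] r5c7 is the only open cell in row 5 admitting 4, so r5c7=4.
Step 20. [r6c9∈{7}] only 7 remains possible at r6c9, so r6c9=7.
Step 21. [r3c7∈{2,3}] r3c7 is the only open cell in col 7 admitting 3, so r3c7=3.
Step 22. [r2c5∈{3,7}] r2c5 is the only open cell in row 2 admitting 7 ⇒ r2c5=7.
Step 23. [r6c6∈{2,6,8}] 6 has one home in row 6: r6c6, so r6c6=6.
Step 24. [r2c9∈{4}] only 4 remains possible at r2c9. So r2c9=4.
Step 25. [r1c9∈{2}] nothing but 2 survives at r1c9. So r1c9=2.
Step 26. [r5c5∈{1}] only 1 remains possible at r5c5, so r5c5=1.
Step 27. [r4c6∈{3,8}] in col 6, 8 fits only at r4c6. So r4c6=8.
Step 28. [r4c7∈{1}] r4c7 is down to just 1, so r4c7=1.
Step 29. [r3c6∈{2}] r3c6 has the single candidate 2, so r3c6=2.
Step 30. [r9c9∈{5}] r9c9 has the single candidate 5. So r9c9=5.
Step 31. [r3c5∈{9}] r3c5 is down to just 9, so r3c5=9.
Step 32. [r9c2∈{8}] r9c2 has the single candidate 8. So r9c2=8.
Step 33. [r7c1∈{9}] r7c1 is down to just 9, so r7c1=9.
Step 34. [r8c1∈{5}] nothing but 5 survives at r8c1 ⇒ r8c1=5.
Step 35. [r6c4∈{5}] r6c4 is down to just 5. So r6c4=5.
Step 36. [r8c2∈{3}] r8c2 has the single candidate 3, so r8c2=3.
Step 37. [r6c5∈{2}] only 2 remains possible at r6c5 ⇒ r6c5=2.
Step 38. [r8c7∈{2}] r8c7's peers cover all but 2, so r8c7=2.
Step 39. [r6c2∈{4}] r6c2 has the single candidate 4 ⇒ r6c2=4.
Step 40. [r5c4∈{7}] nothing but 7 survives at r5c4. So r5c4=7.
Step 41. [r4c3∈{6}] r4c3 is down to just 6, so r4c3=6.
Step 42. [r6c7∈{8}] only 8 remains possible at r6c7. So r6c7=8.
Step 43. [r1c3∈{8}] r1c3's peers cover all but 8. So r1c3=8.
Step 44. [r3c3∈{5}] only 5 remains possible at r3c3 ⇒ r3c3=5.
Step 45. [r1c6∈{4}] r1c6 is down to just 4. So r1c6=4.
Step 46. [r1c7∈{7}] r1c7 is down to just 7, so r1c7=7.
Step 47. [r8c9∈{1}] nothing but 1 survives at r8c9. So r8c9=1.
Step 48. [r4c9∈{9}] nothing but 9 survives at r4c9 ⇒ r4c9=9.
Step 49. [r2c8∈{6}] r2c8 has the single candidate 6 ⇒ r2c8=6.
Step 50. [r2c6∈{3}] r2c6 has the single candidate 3. So r2c6=3.
Step 51. [r4c5∈{3}] r4c5's peers cover all but 3, so r4c5=3.
Step 52. [r7c3∈{7}] r7c3's peers cover all but 7 ⇒ r7c3=7.
Step 53. [r1c4∈{1}] r1c4's peers cover all but 1. So r1c4=1.

Answer: 3 6 8 1 5 4 7 9 2 / 2 9 1 8 7 3 5 6 4 / 4 7 5 6 9 2 3 1 8 / 7 2 6 4 3 8 1 5 9 / 8 5 3 7 1 9 4 2 6 / 1 4 9 5 2 6 8 3 7 / 9 1 7 2 8 5 6 4 3 / 5 3 4 9 6 7 2 8 1 / 6 8 2 3 4 1 9 7 5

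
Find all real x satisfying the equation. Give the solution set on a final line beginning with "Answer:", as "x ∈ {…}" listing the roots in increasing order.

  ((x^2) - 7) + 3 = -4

Step 1. [((x^2) - 7) + 3 = -4] +3 is outermost — subtract 3 both sides. So sub: (x^2) - 7 = -7.
Step 2. [(x^2) - 7 = -7] 7 comes off first (add 7) ⇒ sub: x^2 = 0.
Step 3. [x^2 = 0] LHS squared, RHS 0 ≥ 0: apply √ (±). So sqrt: x = 0.

Answer: x ∈ {0}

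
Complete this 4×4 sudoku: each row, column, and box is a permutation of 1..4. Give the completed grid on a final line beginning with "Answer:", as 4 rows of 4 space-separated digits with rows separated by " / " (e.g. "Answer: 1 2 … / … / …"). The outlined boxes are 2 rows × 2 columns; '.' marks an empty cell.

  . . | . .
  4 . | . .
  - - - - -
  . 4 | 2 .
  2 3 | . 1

Step 1. [r1c1∈{1,3}] in col 1, 3 fits only at r1c1. So r1c1=3.
Step 2. [r1c4∈{2,4}] col 4 places 4 nowhere but r1c4 ⇒ r1c4=4.
Step 3. [r2c4∈{2,3}] col 4 places 2 nowhere but r2c4, so r2c4=2.
Step 4. [r1c3∈{1}] only 1 remains possible at r1c3. So r1c3=1.
Step 5. [r1c2∈{2}] nothing but 2 survives at r1c2 ⇒ r1c2=2.
Step 6. [r2c3∈{3}] r2c3 is down to just 3. So r2c3=3.
Step 7. [r3c4∈{3}] r3c4 is down to just 3, so r3c4=3.
Step 8. [r2c2∈{1}] r2c2 has the single candidate 1, so r2c2=1.
Step 9. [r3c1∈{1}] only 1 remains possible at r3c1 ⇒ r3c1=1.
Step 10. [r4c3∈{4}] r4c3 is down to just 4 ⇒ r4c3=4.

Answer: 3 2 1 4 / 4 1 3 2 / 1 4 2 3 / 2 3 4 1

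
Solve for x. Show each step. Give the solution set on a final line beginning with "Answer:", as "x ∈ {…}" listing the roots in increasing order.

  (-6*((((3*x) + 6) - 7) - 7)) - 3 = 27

Step 1. [(-6*((((3*x) + 6) - 7) - 7)) - 3 = 27] the outer -3 inverts by adding 3, so sub: -6*((((3*x) + 6) - 7) - 7) = 30.
Step 2. [-6*((((3*x) + 6) - 7) - 7) = 30] leading coefficient -6: divide by -6, so div: (((3*x) + 6) - 7) - 7 = -5.
Step 3. [(((3*x) + 6) - 7) - 7 = -5] add 7: x sits inside (… - 7), so sub: ((3*x) + 6) - 7 = 2.
Step 4. [((3*x) + 6) - 7 = 2] 7 comes off first (add 7) ⇒ sub: (3*x) + 6 = 9.
Step 5. [(3*x) + 6 = 9] 3 | LHS and 3 | 9: pull 3 out ⇒ factor: x + 2 = 3.
Step 6. [x + 2 = 3] the outer +2 inverts by subtracting 2. So sub: x = 1.

Answer: x ∈ {1}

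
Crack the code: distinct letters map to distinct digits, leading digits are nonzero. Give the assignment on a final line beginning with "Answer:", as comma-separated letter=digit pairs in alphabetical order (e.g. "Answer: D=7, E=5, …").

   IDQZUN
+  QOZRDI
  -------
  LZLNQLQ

Step 1. [col 1: N + I ≡ Q (mod 10)] several values work for I in column 1 (N + I ≡ Q (mod 10), carry-in 0); try I=8. So I=8.
Step 2. [col 1: N + I ≡ Q (mod 10)] Q=3 is one option consistent with column 1 (N + I ≡ Q (mod 10), carry-in 0) — take it. So Q=3.
Step 3. [col 1: N + I ≡ Q (mod 10)] column 1 reads N+I+carry(0)=Q with I=8, Q=3; with digits 3,8 already taken and all letters distinct, the only value for N is 5, so N=5.
Step 4. [col 2: U + D ≡ L (mod 10)] several values work for D in column 2 (U + D ≡ L (mod 10), carry-in 1); try D=4 ⇒ D=4.
Step 5. [col 2: U + D ≡ L (mod 10)] L=1 is one option consistent with column 2 (U + D ≡ L (mod 10), carry-in 1) — take it, so L=1.
Step 6. [col 2: U + D ≡ L (mod 10)] column 2: given D=4, L=1, carry-in 1, and digits 1,3,4,5,8 already taken and all letters distinct, U+D≡L (mod 10) forces U=6. So U=6.
Step 7. [col 3: Z + R ≡ Q (mod 10)] Z=2 is one option consistent with column 3 (Z + R ≡ Q (mod 10), carry-in 1) — take it, so Z=2.
Step 8. [col 3: Z + R ≡ Q (mod 10)] from column 3 (Z=2, Q=3, carry-in 1, digits 1,2,3,4,5,6,8 already taken and all letters distinct): R must equal 0, so R=0.
Step 9. [col 5: D + O ≡ L (mod 10)] column 5 reads D+O+carry(0)=L with D=4, L=1; with digits 0,1,2,3,4,5,6,8 already taken and all letters distinct, the only value for O is 7, so O=7.

Answer: D=4, I=8, L=1, N=5, O=7, Q=3, R=0, U=6, Z=2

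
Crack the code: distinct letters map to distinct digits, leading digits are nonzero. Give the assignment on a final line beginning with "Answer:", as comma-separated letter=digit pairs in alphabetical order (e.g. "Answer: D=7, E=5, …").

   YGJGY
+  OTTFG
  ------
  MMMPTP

Step 1. [col 1: Y + G ≡ P (mod 10)] column 1 (Y + G ≡ P (mod 10), carry-in 0) doesn't pin Y yet; pick Y=8 and continue, so Y=8.
Step 2. [M] adding two 5-digit numbers gives at most 5+1 digits, and here it does — M is that final carry and must be 1. So M=1.
Step 3. [col 1: Y + G ≡ P (mod 10)] G=7 is one option consistent with column 1 (Y + G ≡ P (mod 10), carry-in 0) — take it ⇒ G=7.
Step 4. [col 1: Y + G ≡ P (mod 10)] column 1 reads Y+G+carry(0)=P with Y=8, G=7; with digits 1,7,8 already taken and all letters distinct, the only value for P is 5. So P=5.
Step 5. [col 2: G + F ≡ T (mod 10)] no forcing yet in column 2 (carry-in 1); F=6 is free and consistent — try it ⇒ F=6.
Step 6. [col 2: G + F ≡ T (mod 10)] in column 2 we have G+F≡T with carry-in 1; given G=7, F=6 and digits 1,5,6,7,8 already taken and all letters distinct, that pins T to 4. So T=4.
Step 7. [col 3: J + T ≡ P (mod 10)] in column 3 we have J+T≡P with carry-in 1; given T=4, P=5 and digits 1,4,5,6,7,8 already taken and all letters distinct, that pins J to 0, so J=0.
Step 8. [col 5: Y + O ≡ M (mod 10)] from column 5 (Y=8, M=1, carry-in 1, digits 0,1,4,5,6,7,8 already taken and all letters distinct): O must equal 2, so O=2.

Answer: F=6, G=7, J=0, M=1, O=2, P=5, T=4, Y=8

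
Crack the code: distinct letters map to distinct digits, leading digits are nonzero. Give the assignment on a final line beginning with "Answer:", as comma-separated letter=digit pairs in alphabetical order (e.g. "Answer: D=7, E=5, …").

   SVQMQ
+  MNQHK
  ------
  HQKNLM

Step 1. [H] H is the leading digit of a 6-digit sum of two 5-digit numbers; the final carry is exactly 1 ⇒ H=1.
Step 2. [col 1: Q + K ≡ M (mod 10)] column 1 (Q + K ≡ M (mod 10), carry-in 0) doesn't pin K yet; pick K=3 and continue ⇒ K=3.
Step 3. [col 1: Q + K ≡ M (mod 10)] M=8 is one option consistent with column 1 (Q + K ≡ M (mod 10), carry-in 0) — take it. So M=8.
Step 4. [col 1: Q + K ≡ M (mod 10)] in column 1 we have Q+K≡M with carry-in 0; given K=3, M=8 and digits 1,3,8 already taken and all letters distinct, that pins Q to 5, so Q=5.
Step 5. [col 2: M + H ≡ L (mod 10)] from column 2 (M=8, H=1, carry-in 0, digits 1,3,5,8 already taken and all letters distinct): L must equal 9 ⇒ L=9.
Step 6. [col 3: Q + Q ≡ N (mod 10)] in column 3 we have Q+Q≡N with carry-in 0; given Q=5 and digits 1,3,5,8,9 already taken and all letters distinct, that pins N to 0 ⇒ N=0.
Step 7. [col 4: V + N ≡ K (mod 10)] from column 4 (N=0, K=3, carry-in 1, digits 0,1,3,5,8,9 already taken and all letters distinct): V must equal 2, so V=2.
Step 8. [col 5: S + M ≡ Q (mod 10)] in column 5 we have S+M≡Q with carry-in 0; given M=8, Q=5 and digits 0,1,2,3,5,8,9 already taken and all letters distinct, that pins S to 7 ⇒ S=7.

Answer: H=1, K=3, L=9, M=8, N=0, Q=5, S=7, V=2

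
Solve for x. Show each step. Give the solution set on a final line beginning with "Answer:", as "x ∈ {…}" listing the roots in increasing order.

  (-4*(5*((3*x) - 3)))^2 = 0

Step 1. [(-4*(5*((3*x) - 3)))^2 = 0] √ both sides: 0 ≥ 0 gives two branches. So sqrt: -4*(5*((3*x) - 3)) = 0.
Step 2. [-4*(5*((3*x) - 3)) = 0] leading coefficient -4: divide by -4, so div: 5*((3*x) - 3) = 0.
Step 3. [5*((3*x) - 3) = 0] divide by the outer 5, so div: (3*x) - 3 = 0.
Step 4. [(3*x) - 3 = 0] the outer -3 inverts by adding 3 ⇒ sub: 3*x = 3.
Step 5. [3*x = 3] leading coefficient 3: divide by 3 ⇒ div: x = 1.

Answer: x ∈ {1}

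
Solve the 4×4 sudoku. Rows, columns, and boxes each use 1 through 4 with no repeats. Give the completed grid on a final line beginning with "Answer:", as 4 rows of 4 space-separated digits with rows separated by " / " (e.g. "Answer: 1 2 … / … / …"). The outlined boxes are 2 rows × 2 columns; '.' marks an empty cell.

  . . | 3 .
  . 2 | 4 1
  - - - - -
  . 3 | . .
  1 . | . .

Step 1. [r4c2∈{4}] r4c2's peers cover all but 4, so r4c2=4.
Step 2. [r4c3∈{2}] r4c3 has the single candidate 2 ⇒ r4c3=2.
Step 3. [r1c4∈{2}] r1c4 is down to just 2, so r1c4=2.
Step 4. [r3c1∈{2}] r3c1 is down to just 2, so r3c1=2.
Step 5. [r4c4∈{3}] only 3 remains possible at r4c4. So r4c4=3.
Step 6. [r1c2∈{1}] nothing but 1 survives at r1c2 ⇒ r1c2=1.
Step 7. [r2c1∈{3}] nothing but 3 survives at r2c1 ⇒ r2c1=3.
Step 8. [r3c4∈{4}] r3c4's peers cover all but 4 ⇒ r3c4=4.
Step 9. [r1c1∈{4}] nothing but 4 survives at r1c1. So r1c1=4.
Step 10. [r3c3∈{1}] r3c3's peers cover all but 1, so r3c3=1.

Answer: 4 1 3 2 / 3 2 4 1 / 2 3 1 4 / 1 4 2 3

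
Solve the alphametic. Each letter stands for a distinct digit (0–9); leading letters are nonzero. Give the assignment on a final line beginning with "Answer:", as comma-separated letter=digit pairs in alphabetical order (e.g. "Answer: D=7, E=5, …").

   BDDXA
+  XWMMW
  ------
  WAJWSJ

Step 1. [col 1: A + W ≡ J (mod 10)] column 1 (A + W ≡ J (mod 10), carry-in 0) doesn't pin A yet; pick A=3 and continue, so A=3.
Step 2. [col 1: A + W ≡ J (mod 10)] column 1 (A + W ≡ J (mod 10), carry-in 0) doesn't pin W yet; pick W=1 and continue. So W=1.
Step 3. [col 1: A + W ≡ J (mod 10)] column 1: given A=3, W=1, carry-in 0, and digits 1,3 already taken and all letters distinct, A+W≡J (mod 10) forces J=4. So J=4.
Step 4. [col 2: X + M ≡ S (mod 10)] S=5 is one option consistent with column 2 (X + M ≡ S (mod 10), carry-in 0) — take it ⇒ S=5.
Step 5. [col 2: X + M ≡ S (mod 10)] no forcing yet in column 2 (carry-in 0); M=8 is free and consistent — try it. So M=8.
Step 6. [col 2: X + M ≡ S (mod 10)] column 2 reads X+M+carry(0)=S with M=8, S=5; with digits 1,3,4,5,8 already taken and all letters distinct, the only value for X is 7, so X=7.
Step 7. [col 3: D + M ≡ W (mod 10)] column 3 reads D+M+carry(1)=W with M=8, W=1; with digits 1,3,4,5,7,8 already taken and all letters distinct, the only value for D is 2. So D=2.
Step 8. [col 5: B + X ≡ A (mod 10)] column 5: given X=7, A=3, carry-in 0, and digits 1,2,3,4,5,7,8 already taken and all letters distinct, B+X≡A (mod 10) forces B=6 ⇒ B=6.

Answer: A=3, B=6, D=2, J=4, M=8, S=5, W=1, X=7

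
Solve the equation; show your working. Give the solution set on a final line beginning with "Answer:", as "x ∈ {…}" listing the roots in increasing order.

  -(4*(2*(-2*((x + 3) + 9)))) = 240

Step 1. [-(4*(2*(-2*((x + 3) + 9)))) = 240] LHS negated; negate both sides. So neg: 4*(2*(-2*((x + 3) + 9))) = -240.
Step 2. [4*(2*(-2*((x + 3) + 9))) = -240] 4 out front; divide by 4. So div: 2*(-2*((x + 3) + 9)) = -60.
Step 3. [2*(-2*((x + 3) + 9)) = -60] divide by the outer 2 ⇒ div: -2*((x + 3) + 9) = -30.
Step 4. [-2*((x + 3) + 9) = -30] -2 out front; divide by -2 ⇒ div: (x + 3) + 9 = 15.
Step 5. [(x + 3) + 9 = 15] subtract 9: x sits inside (… + 9), so sub: x + 3 = 6.
Step 6. [x + 3 = 6] +3 is outermost — subtract 3 both sides ⇒ sub: x = 3.

Answer: x ∈ {3}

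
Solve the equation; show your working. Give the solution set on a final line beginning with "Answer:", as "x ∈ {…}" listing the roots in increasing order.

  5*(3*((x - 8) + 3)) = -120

Step 1. [5*(3*((x - 8) + 3)) = -120] LHS = 5·(…); ÷5 both sides. So div: 3*((x - 8) + 3) = -24.
Step 2. [3*((x - 8) + 3) = -24] divide by the outer 3, so div: (x - 8) + 3 = -8.
Step 3. [(x - 8) + 3 = -8] 3 comes off first (subtract 3) ⇒ sub: x - 8 = -11.
Step 4. [x - 8 = -11] the outer -8 inverts by adding 8 ⇒ sub: x = -3.

Answer: x ∈ {-3}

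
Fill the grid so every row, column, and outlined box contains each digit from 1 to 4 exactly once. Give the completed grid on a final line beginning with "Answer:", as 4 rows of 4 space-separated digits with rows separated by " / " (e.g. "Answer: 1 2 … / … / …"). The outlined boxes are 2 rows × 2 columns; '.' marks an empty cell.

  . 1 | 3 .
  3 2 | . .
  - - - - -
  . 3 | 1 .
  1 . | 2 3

Step 1. [r3c4∈{4}] nothing but 4 survives at r3c4 ⇒ r3c4=4.
Step 2. [r3c1∈{2}] r3c1 has the single candidate 2, so r3c1=2.
Step 3. [r4c2∈{4}] r4c2 has the single candidate 4. So r4c2=4.
Step 4. [r2c3∈{4}] r2c3 has the single candidate 4 ⇒ r2c3=4.
Step 5. [r1c4∈{2}] r1c4 has the single candidate 2 ⇒ r1c4=2.
Step 6. [r1c1∈{4}] nothing but 4 survives at r1c1, so r1c1=4.
Step 7. [r2c4∈{1}] r2c4 is down to just 1 ⇒ r2c4=1.

Answer: 4 1 3 2 / 3 2 4 1 / 2 3 1 4 / 1 4 2 3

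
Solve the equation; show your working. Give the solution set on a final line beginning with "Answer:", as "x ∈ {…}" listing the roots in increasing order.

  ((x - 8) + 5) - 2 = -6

Step 1. [((x - 8) + 5) - 2 = -6] 2 comes off first (add 2). So sub: (x - 8) + 5 = -4.
Step 2. [(x - 8) + 5 = -4] peel the +5: subtract 5 from each side ⇒ sub: x - 8 = -9.
Step 3. [x - 8 = -9] 8 comes off first (add 8) ⇒ sub: x = -1.

Answer: x ∈ {-1}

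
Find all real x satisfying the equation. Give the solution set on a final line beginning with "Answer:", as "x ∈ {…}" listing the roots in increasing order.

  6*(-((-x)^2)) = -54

Step 1. [6*(-((-x)^2)) = -54] 6 out front; divide by 6, so div: -((-x)^2) = -9.
Step 2. [-((-x)^2) = -9] flip signs both sides, so neg: (-x)^2 = 9.
Step 3. [(-x)^2 = 9] LHS squared, RHS 9 ≥ 0: apply √ (±). So sqrt: -x = 3 or -3.
Step 4. [-x = 3 or -3] flip signs both sides. So neg: x = -3 or 3.

Answer: x ∈ {-3, 3}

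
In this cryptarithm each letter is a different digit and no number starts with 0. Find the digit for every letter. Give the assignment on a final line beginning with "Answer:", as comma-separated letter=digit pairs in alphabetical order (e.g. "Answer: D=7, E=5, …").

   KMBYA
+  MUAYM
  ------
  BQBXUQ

Step 1. [col 1: A + M ≡ Q (mod 10)] Q=4 is one option consistent with column 1 (A + M ≡ Q (mod 10), carry-in 0) — take it, so Q=4.
Step 2. [B] adding two 5-digit numbers gives at most 5+1 digits, and here it does — B is that final carry and must be 1 ⇒ B=1.
Step 3. [col 1: A + M ≡ Q (mod 10)] column 1 (A + M ≡ Q (mod 10), carry-in 0) doesn't pin M yet; pick M=6 and continue, so M=6.
Step 4. [col 1: A + M ≡ Q (mod 10)] column 1: given M=6, Q=4, carry-in 0, and digits 1,4,6 already taken and all letters distinct, A+M≡Q (mod 10) forces A=8. So A=8.
Step 5. [col 2: Y + Y ≡ U (mod 10)] Y=2 is one option consistent with column 2 (Y + Y ≡ U (mod 10), carry-in 1) — take it ⇒ Y=2.
Step 6. [col 2: Y + Y ≡ U (mod 10)] in column 2 we have Y+Y≡U with carry-in 1; given Y=2 and digits 1,2,4,6,8 already taken and all letters distinct, that pins U to 5 ⇒ U=5.
Step 7. [col 3: B + A ≡ X (mod 10)] in column 3 we have B+A≡X with carry-in 0; given B=1, A=8 and digits 1,2,4,5,6,8 already taken and all letters distinct, that pins X to 9. So X=9.
Step 8. [col 5: K + M ≡ Q (mod 10)] column 5 reads K+M+carry(1)=Q with M=6, Q=4; with digits 1,2,4,5,6,8,9 already taken and all letters distinct, the only value for K is 7 ⇒ K=7.

Answer: A=8, B=1, K=7, M=6, Q=4, U=5, X=9, Y=2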